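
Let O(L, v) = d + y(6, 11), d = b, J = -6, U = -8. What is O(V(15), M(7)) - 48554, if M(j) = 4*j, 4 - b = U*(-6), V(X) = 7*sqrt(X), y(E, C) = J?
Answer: -48604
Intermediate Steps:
y(E, C) = -6
b = -44 (b = 4 - (-8)*(-6) = 4 - 1*48 = 4 - 48 = -44)
d = -44
O(L, v) = -50 (O(L, v) = -44 - 6 = -50)
O(V(15), M(7)) - 48554 = -50 - 48554 = -48604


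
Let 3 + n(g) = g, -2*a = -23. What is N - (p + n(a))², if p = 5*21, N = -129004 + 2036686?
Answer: 7579199/4 ≈ 1.8948e+6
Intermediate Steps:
a = 23/2 (a = -½*(-23) = 23/2 ≈ 11.500)
N = 1907682
n(g) = -3 + g
p = 105
N - (p + n(a))² = 1907682 - (105 + (-3 + 23/2))² = 1907682 - (105 + 17/2)² = 1907682 - (227/2)² = 1907682 - 1*51529/4 = 1907682 - 51529/4 = 7579199/4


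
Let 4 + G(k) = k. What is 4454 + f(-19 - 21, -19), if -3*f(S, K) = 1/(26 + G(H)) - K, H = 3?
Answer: 333574/75 ≈ 4447.7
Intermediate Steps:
G(k) = -4 + k
f(S, K) = -1/75 + K/3 (f(S, K) = -(1/(26 + (-4 + 3)) - K)/3 = -(1/(26 - 1) - K)/3 = -(1/25 - K)/3 = -1/75 + K/3)
4454 + f(-19 - 21, -19) = 4454 + (-1/75 + (1/3)*(-19)) = 4454 + (-1/75 - 19/3) = 4454 - 476/75 = 333574/75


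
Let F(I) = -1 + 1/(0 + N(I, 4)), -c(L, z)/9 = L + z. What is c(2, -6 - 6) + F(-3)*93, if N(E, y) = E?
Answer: -34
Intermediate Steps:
c(L, z) = -9*L - 9*z (c(L, z) = -9*(L + z) = -9*L - 9*z)
F(I) = -1 + 1/I (F(I) = -1 + 1/(0 + I) = -1 + 1/I)
c(2, -6 - 6) + F(-3)*93 = (-9*2 - 9*(-6 - 6)) + ((1 - 1*(-3))/(-3))*93 = (-18 - 9*(-12)) - (1 + 3)/3*93 = (-18 + 108) - 1/3*4*93 = 90 - 4/3*93 = 90 - 124 = -34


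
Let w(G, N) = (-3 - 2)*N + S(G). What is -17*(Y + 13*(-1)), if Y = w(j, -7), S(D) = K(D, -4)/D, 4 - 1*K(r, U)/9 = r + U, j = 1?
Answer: -1445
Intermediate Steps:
K(r, U) = 36 - 9*U - 9*r (K(r, U) = 36 - 9*(r + U) = 36 - 9*(U + r) = 36 + (-9*U - 9*r) = 36 - 9*U - 9*r)
S(D) = (72 - 9*D)/D (S(D) = (36 - 9*(-4) - 9*D)/D = (36 + 36 - 9*D)/D = (72 - 9*D)/D)
w(G, N) = -9 - 5*N + 72/G (w(G, N) = (-3 - 2)*N + (-9 + 72/G) = -5*N + (-9 + 72/G) = -9 - 5*N + 72/G)
Y = 98 (Y = -9 - 5*(-7) + 72/1 = -9 + 35 + 72*1 = -9 + 35 + 72 = 98)
-17*(Y + 13*(-1)) = -17*(98 + 13*(-1)) = -17*(98 - 13) = -17*85 = -1445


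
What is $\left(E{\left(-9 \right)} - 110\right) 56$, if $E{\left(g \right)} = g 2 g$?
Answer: $2912$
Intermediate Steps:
$E{\left(g \right)} = 2 g^{2}$ ($E{\left(g \right)} = 2 g g = 2 g^{2}$)
$\left(E{\left(-9 \right)} - 110\right) 56 = \left(2 \left(-9\right)^{2} - 110\right) 56 = \left(2 \cdot 81 - 110\right) 56 = \left(162 - 110\right) 56 = 52 \cdot 56 = 2912$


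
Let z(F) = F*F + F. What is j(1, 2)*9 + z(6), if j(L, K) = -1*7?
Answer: -21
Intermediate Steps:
j(L, K) = -7
z(F) = F + F² (z(F) = F² + F = F + F²)
j(1, 2)*9 + z(6) = -7*9 + 6*(1 + 6) = -63 + 6*7 = -63 + 42 = -21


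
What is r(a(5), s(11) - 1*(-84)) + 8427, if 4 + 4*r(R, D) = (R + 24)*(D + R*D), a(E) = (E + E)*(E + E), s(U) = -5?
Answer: 255775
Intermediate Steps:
a(E) = 4*E**2 (a(E) = (2*E)*(2*E) = 4*E**2)
r(R, D) = -1 + (24 + R)*(D + D*R)/4 (r(R, D) = -1 + ((R + 24)*(D + R*D))/4 = -1 + ((24 + R)*(D + D*R))/4 = -1 + (24 + R)*(D + D*R)/4)
r(a(5), s(11) - 1*(-84)) + 8427 = (-1 + 6*(-5 - 1*(-84)) + (-5 - 1*(-84))*(4*5**2)**2/4 + 25*(-5 - 1*(-84))*(4*5**2)/4) + 8427 = (-1 + 6*(-5 + 84) + (-5 + 84)*(4*25)**2/4 + 25*(-5 + 84)*(4*25)/4) + 8427 = (-1 + 6*79 + (1/4)*79*100**2 + (25/4)*79*100) + 8427 = (-1 + 474 + (1/4)*79*10000 + 49375) + 8427 = (-1 + 474 + 197500 + 49375) + 8427 = 247348 + 8427 = 255775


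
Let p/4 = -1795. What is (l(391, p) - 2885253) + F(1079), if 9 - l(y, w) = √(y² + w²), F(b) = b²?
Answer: -1721003 - √51705281 ≈ -1.7282e+6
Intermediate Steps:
p = -7180 (p = 4*(-1795) = -7180)
l(y, w) = 9 - √(w² + y²) (l(y, w) = 9 - √(y² + w²) = 9 - √(w² + y²))
(l(391, p) - 2885253) + F(1079) = ((9 - √((-7180)² + 391²)) - 2885253) + 1079² = ((9 - √(51552400 + 152881)) - 2885253) + 1164241 = ((9 - √51705281) - 2885253) + 1164241 = (-2885244 - √51705281) + 1164241 = -1721003 - √51705281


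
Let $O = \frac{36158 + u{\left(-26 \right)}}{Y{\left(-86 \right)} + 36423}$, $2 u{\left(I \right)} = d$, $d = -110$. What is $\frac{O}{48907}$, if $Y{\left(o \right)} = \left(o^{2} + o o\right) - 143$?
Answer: $\frac{36103}{2497778304} \approx 1.4454 \cdot 10^{-5}$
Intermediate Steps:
$u{\left(I \right)} = -55$ ($u{\left(I \right)} = \frac{1}{2} \left(-110\right) = -55$)
$Y{\left(o \right)} = -143 + 2 o^{2}$ ($Y{\left(o \right)} = \left(o^{2} + o^{2}\right) - 143 = 2 o^{2} - 143 = -143 + 2 o^{2}$)
$O = \frac{36103}{51072}$ ($O = \frac{36158 - 55}{\left(-143 + 2 \left(-86\right)^{2}\right) + 36423} = \frac{36103}{\left(-143 + 2 \cdot 7396\right) + 36423} = \frac{36103}{\left(-143 + 14792\right) + 36423} = \frac{36103}{14649 + 36423} = \frac{36103}{51072} \approx 0.7069$)
$\frac{O}{48907} = \frac{36103}{51072 \cdot 48907} = \frac{36103}{51072} \cdot \frac{1}{48907} = \frac{36103}{2497778304}$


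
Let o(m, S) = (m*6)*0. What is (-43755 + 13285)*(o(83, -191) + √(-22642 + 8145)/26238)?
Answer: -15235*I*√14497/13119 ≈ -139.82*I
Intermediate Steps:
o(m, S) = 0 (o(m, S) = (6*m)*0 = 0)
(-43755 + 13285)*(o(83, -191) + √(-22642 + 8145)/26238) = (-43755 + 13285)*(0 + √(-22642 + 8145)/26238) = -30470*(0 + √(-14497)*(1/26238)) = -30470*(0 + (I*√14497)*(1/26238)) = -30470*(0 + I*√14497/26238) = -15235*I*√14497/13119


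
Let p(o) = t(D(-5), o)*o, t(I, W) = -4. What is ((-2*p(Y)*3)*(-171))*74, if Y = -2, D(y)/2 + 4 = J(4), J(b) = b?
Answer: 607392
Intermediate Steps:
D(y) = 0 (D(y) = -8 + 2*4 = -8 + 8 = 0)
p(o) = -4*o
((-2*p(Y)*3)*(-171))*74 = ((-(-8)*(-2)*3)*(-171))*74 = ((-2*8*3)*(-171))*74 = (-16*3*(-171))*74 = -48*(-171)*74 = 8208*74 = 607392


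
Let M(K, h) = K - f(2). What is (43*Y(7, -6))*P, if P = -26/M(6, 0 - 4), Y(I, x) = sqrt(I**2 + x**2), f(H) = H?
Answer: -559*sqrt(85)/2 ≈ -2576.9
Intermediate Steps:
M(K, h) = -2 + K (M(K, h) = K - 1*2 = K - 2 = -2 + K)
P = -13/2 (P = -26/(-2 + 6) = -26/4 = -26*1/4 = -13/2 ≈ -6.5000)
(43*Y(7, -6))*P = (43*sqrt(7**2 + (-6)**2))*(-13/2) = (43*sqrt(49 + 36))*(-13/2) = (43*sqrt(85))*(-13/2) = -559*sqrt(85)/2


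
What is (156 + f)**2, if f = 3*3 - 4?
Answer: 25921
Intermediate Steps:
f = 5 (f = 9 - 4 = 5)
(156 + f)**2 = (156 + 5)**2 = 161**2 = 25921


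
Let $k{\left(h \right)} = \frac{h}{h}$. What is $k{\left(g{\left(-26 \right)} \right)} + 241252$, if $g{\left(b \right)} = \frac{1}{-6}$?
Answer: $241253$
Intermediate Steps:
$g{\left(b \right)} = - \frac{1}{6}$
$k{\left(h \right)} = 1$
$k{\left(g{\left(-26 \right)} \right)} + 241252 = 1 + 241252 = 241253$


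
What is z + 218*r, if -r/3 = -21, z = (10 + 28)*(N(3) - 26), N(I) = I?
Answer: 12860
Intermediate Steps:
z = -874 (z = (10 + 28)*(3 - 26) = 38*(-23) = -874)
r = 63 (r = -3*(-21) = 63)
z + 218*r = -874 + 218*63 = -874 + 13734 = 12860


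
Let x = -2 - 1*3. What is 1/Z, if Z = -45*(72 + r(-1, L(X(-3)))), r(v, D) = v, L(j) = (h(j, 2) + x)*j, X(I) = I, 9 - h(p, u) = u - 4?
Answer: -1/3195 ≈ -0.00031299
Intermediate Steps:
h(p, u) = 13 - u (h(p, u) = 9 - (u - 4) = 9 - (-4 + u) = 9 + (4 - u) = 13 - u)
x = -5 (x = -2 - 3 = -5)
L(j) = 6*j (L(j) = ((13 - 1*2) - 5)*j = ((13 - 2) - 5)*j = (11 - 5)*j = 6*j)
Z = -3195 (Z = -45*(72 - 1) = -45*71 = -3195)
1/Z = 1/(-3195) = -1/3195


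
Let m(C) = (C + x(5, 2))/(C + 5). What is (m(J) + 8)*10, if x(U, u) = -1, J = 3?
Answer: 165/2 ≈ 82.500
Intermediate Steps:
m(C) = (-1 + C)/(5 + C) (m(C) = (C - 1)/(C + 5) = (-1 + C)/(5 + C))
(m(J) + 8)*10 = ((-1 + 3)/(5 + 3) + 8)*10 = (2/8 + 8)*10 = ((1/8)*2 + 8)*10 = (1/4 + 8)*10 = (33/4)*10 = 165/2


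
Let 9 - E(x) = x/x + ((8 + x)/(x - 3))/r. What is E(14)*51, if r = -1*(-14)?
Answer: 2805/7 ≈ 400.71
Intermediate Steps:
r = 14
E(x) = 8 - (8 + x)/(14*(-3 + x)) (E(x) = 9 - (x/x + ((8 + x)/(x - 3))/14) = 9 - (1 + ((8 + x)/(-3 + x))*(1/14)) = 9 - (1 + (8 + x)/(14*(-3 + x))) = 9 + (-1 - (8 + x)/(14*(-3 + x))) = 8 - (8 + x)/(14*(-3 + x)))
E(14)*51 = ((-344 + 111*14)/(14*(-3 + 14)))*51 = ((1/14)*(-344 + 1554)/11)*51 = ((1/14)*(1/11)*1210)*51 = (55/7)*51 = 2805/7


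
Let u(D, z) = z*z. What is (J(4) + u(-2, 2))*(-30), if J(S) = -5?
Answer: 30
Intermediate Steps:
u(D, z) = z²
(J(4) + u(-2, 2))*(-30) = (-5 + 2²)*(-30) = (-5 + 4)*(-30) = -1*(-30) = 30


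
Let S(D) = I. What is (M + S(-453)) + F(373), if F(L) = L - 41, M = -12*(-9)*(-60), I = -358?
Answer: -6506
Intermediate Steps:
M = -6480 (M = 108*(-60) = -6480)
S(D) = -358
F(L) = -41 + L
(M + S(-453)) + F(373) = (-6480 - 358) + (-41 + 373) = -6838 + 332 = -6506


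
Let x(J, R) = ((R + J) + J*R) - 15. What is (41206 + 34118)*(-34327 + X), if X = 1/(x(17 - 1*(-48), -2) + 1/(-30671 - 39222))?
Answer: -4939644955155176/1910409 ≈ -2.5856e+9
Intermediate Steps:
x(J, R) = -15 + J + R + J*R (x(J, R) = ((J + R) + J*R) - 15 = (J + R + J*R) - 15 = -15 + J + R + J*R)
X = -69893/5731227 (X = 1/((-15 + (17 - 1*(-48)) - 2 + (17 - 1*(-48))*(-2)) + 1/(-30671 - 39222)) = 1/((-15 + (17 + 48) - 2 + (17 + 48)*(-2)) + 1/(-69893)) = 1/((-15 + 65 - 2 + 65*(-2)) - 1/69893) = 1/((-15 + 65 - 2 - 130) - 1/69893) = 1/(-82 - 1/69893) = 1/(-5731227/69893) = -69893/5731227 ≈ -0.012195)
(41206 + 34118)*(-34327 + X) = (41206 + 34118)*(-34327 - 69893/5731227) = 75324*(-196735899122/5731227) = -4939644955155176/1910409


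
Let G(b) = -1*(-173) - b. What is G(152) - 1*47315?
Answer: -47294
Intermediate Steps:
G(b) = 173 - b
G(152) - 1*47315 = (173 - 1*152) - 1*47315 = (173 - 152) - 47315 = 21 - 47315 = -47294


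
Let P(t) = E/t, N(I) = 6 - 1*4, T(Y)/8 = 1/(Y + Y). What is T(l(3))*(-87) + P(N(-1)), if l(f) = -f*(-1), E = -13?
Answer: -245/2 ≈ -122.50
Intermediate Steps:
l(f) = f
T(Y) = 4/Y (T(Y) = 8/(Y + Y) = 8/((2*Y)) = 8*(1/(2*Y)) = 4/Y)
N(I) = 2 (N(I) = 6 - 4 = 2)
P(t) = -13/t
T(l(3))*(-87) + P(N(-1)) = (4/3)*(-87) - 13/2 = -116 - 13/2 = -245/2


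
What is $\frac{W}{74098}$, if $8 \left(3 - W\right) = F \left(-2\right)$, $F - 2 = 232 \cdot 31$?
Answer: $\frac{3603}{148196} \approx 0.024312$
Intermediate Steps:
$F = 7194$ ($F = 2 + 232 \cdot 31 = 2 + 7192 = 7194$)
$W = \frac{3603}{2}$ ($W = 3 - \frac{7194 \left(-2\right)}{8} = 3 - - \frac{3597}{2} = 3 + \frac{3597}{2} = \frac{3603}{2} \approx 1801.5$)
$\frac{W}{74098} = \frac{3603}{2 \cdot 74098} = \frac{3603}{2} \cdot \frac{1}{74098} = \frac{3603}{148196}$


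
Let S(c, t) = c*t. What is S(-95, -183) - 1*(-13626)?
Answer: 31011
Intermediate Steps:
S(-95, -183) - 1*(-13626) = -95*(-183) - 1*(-13626) = 17385 + 13626 = 31011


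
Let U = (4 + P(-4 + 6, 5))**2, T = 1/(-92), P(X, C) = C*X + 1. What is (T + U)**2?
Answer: 428448601/8464 ≈ 50620.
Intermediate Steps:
P(X, C) = 1 + C*X
T = -1/92 ≈ -0.010870
U = 225 (U = (4 + (1 + 5*(-4 + 6)))**2 = (4 + (1 + 5*2))**2 = (4 + (1 + 10))**2 = (4 + 11)**2 = 15**2 = 225)
(T + U)**2 = (-1/92 + 225)**2 = (20699/92)**2 = 428448601/8464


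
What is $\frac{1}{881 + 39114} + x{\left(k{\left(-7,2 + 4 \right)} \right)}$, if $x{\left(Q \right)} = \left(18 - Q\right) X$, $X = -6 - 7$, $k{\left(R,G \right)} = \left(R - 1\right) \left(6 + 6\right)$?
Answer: $- \frac{59272589}{39995} \approx -1482.0$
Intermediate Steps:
$k{\left(R,G \right)} = -12 + 12 R$ ($k{\left(R,G \right)} = \left(-1 + R\right) 12 = -12 + 12 R$)
$X = -13$ ($X = -6 - 7 = -13$)
$x{\left(Q \right)} = -234 + 13 Q$ ($x{\left(Q \right)} = \left(18 - Q\right) \left(-13\right) = -234 + 13 Q$)
$\frac{1}{881 + 39114} + x{\left(k{\left(-7,2 + 4 \right)} \right)} = \frac{1}{881 + 39114} + \left(-234 + 13 \left(-12 + 12 \left(-7\right)\right)\right) = \frac{1}{39995} + \left(-234 + 13 \left(-12 - 84\right)\right) = \frac{1}{39995} + \left(-234 + 13 \left(-96\right)\right) = \frac{1}{39995} - 1482 = - \frac{59272589}{39995}$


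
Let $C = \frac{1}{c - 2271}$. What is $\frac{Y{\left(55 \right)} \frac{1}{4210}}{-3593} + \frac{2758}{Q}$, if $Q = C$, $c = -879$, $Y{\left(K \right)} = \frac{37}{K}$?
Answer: $- \frac{7227811507455037}{831959150} \approx -8.6877 \cdot 10^{6}$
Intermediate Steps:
$C = - \frac{1}{3150}$ ($C = \frac{1}{-879 - 2271} = \frac{1}{-3150} = - \frac{1}{3150} \approx -0.00031746$)
$Q = - \frac{1}{3150} \approx -0.00031746$
$\frac{Y{\left(55 \right)} \frac{1}{4210}}{-3593} + \frac{2758}{Q} = \frac{\frac{37}{55} \cdot \frac{1}{4210}}{-3593} + \frac{2758}{- \frac{1}{3150}} = 37 \cdot \frac{1}{55} \cdot \frac{1}{4210} \left(- \frac{1}{3593}\right) + 2758 \left(-3150\right) = \frac{37}{55} \cdot \frac{1}{4210} \left(- \frac{1}{3593}\right) - 8687700 = \frac{37}{231550} \left(- \frac{1}{3593}\right) - 8687700 = - \frac{37}{831959150} - 8687700 = - \frac{7227811507455037}{831959150}$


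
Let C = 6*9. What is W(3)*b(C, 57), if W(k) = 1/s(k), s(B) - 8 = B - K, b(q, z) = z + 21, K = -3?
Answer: 39/7 ≈ 5.5714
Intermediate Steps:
C = 54
b(q, z) = 21 + z
s(B) = 11 + B (s(B) = 8 + (B - 1*(-3)) = 8 + (B + 3) = 8 + (3 + B) = 11 + B)
W(k) = 1/(11 + k)
W(3)*b(C, 57) = (21 + 57)/(11 + 3) = 78/14 = (1/14)*78 = 39/7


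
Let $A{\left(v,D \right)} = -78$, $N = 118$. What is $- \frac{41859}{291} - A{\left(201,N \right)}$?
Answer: $- \frac{6387}{97} \approx -65.845$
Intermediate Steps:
$- \frac{41859}{291} - A{\left(201,N \right)} = - \frac{41859}{291} - -78 = \left(-41859\right) \frac{1}{291} + 78 = - \frac{13953}{97} + 78 = - \frac{6387}{97}$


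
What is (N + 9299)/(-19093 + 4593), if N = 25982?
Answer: -35281/14500 ≈ -2.4332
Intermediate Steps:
(N + 9299)/(-19093 + 4593) = (25982 + 9299)/(-19093 + 4593) = 35281/(-14500) = 35281*(-1/14500) = -35281/14500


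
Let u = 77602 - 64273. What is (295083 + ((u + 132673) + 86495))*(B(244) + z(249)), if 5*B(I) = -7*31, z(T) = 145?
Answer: 53602128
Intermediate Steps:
B(I) = -217/5 (B(I) = (-7*31)/5 = (1/5)*(-217) = -217/5)
u = 13329
(295083 + ((u + 132673) + 86495))*(B(244) + z(249)) = (295083 + ((13329 + 132673) + 86495))*(-217/5 + 145) = (295083 + (146002 + 86495))*(508/5) = (295083 + 232497)*(508/5) = 527580*(508/5) = 53602128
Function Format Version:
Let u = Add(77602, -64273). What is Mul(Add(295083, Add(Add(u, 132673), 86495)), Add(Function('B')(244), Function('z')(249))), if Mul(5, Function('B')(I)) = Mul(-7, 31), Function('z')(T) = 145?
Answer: 53602128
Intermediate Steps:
Function('B')(I) = Rational(-217, 5) (Function('B')(I) = Mul(Rational(1, 5), Mul(-7, 31)) = Mul(Rational(1, 5), -217) = Rational(-217, 5))
u = 13329
Mul(Add(295083, Add(Add(u, 132673), 86495)), Add(Function('B')(244), Function('z')(249))) = Mul(Add(295083, Add(Add(13329, 132673), 86495)), Add(Rational(-217, 5), 145)) = Mul(Add(295083, Add(146002, 86495)), Rational(508, 5)) = Mul(Add(295083, 232497), Rational(508, 5)) = Mul(527580, Rational(508, 5)) = 53602128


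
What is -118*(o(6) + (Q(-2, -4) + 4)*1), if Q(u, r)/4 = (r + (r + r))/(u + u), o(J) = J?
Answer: -2596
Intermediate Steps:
Q(u, r) = 6*r/u (Q(u, r) = 4*((r + (r + r))/(u + u)) = 4*((r + 2*r)/((2*u))) = 4*((3*r)*(1/(2*u))) = 4*(3*r/(2*u)) = 6*r/u)
-118*(o(6) + (Q(-2, -4) + 4)*1) = -118*(6 + (6*(-4)/(-2) + 4)*1) = -118*(6 + (6*(-4)*(-1/2) + 4)*1) = -118*(6 + (12 + 4)*1) = -118*(6 + 16*1) = -118*(6 + 16) = -118*22 = -2596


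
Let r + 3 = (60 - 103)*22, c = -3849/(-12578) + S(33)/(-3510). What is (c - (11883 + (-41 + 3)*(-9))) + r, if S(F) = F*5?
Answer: -9693409885/735813 ≈ -13174.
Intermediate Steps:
S(F) = 5*F
c = 190577/735813 (c = -3849/(-12578) + (5*33)/(-3510) = -3849*(-1/12578) + 165*(-1/3510) = 3849/12578 - 11/234 = 190577/735813 ≈ 0.25900)
r = -949 (r = -3 + (60 - 103)*22 = -3 - 43*22 = -3 - 946 = -949)
(c - (11883 + (-41 + 3)*(-9))) + r = (190577/735813 - (11883 + (-41 + 3)*(-9))) - 949 = (190577/735813 - (11883 - 38*(-9))) - 949 = (190577/735813 - (11883 + 342)) - 949 = (190577/735813 - 1*12225) - 949 = (190577/735813 - 12225) - 949 = -8995123348/735813 - 949 = -9693409885/735813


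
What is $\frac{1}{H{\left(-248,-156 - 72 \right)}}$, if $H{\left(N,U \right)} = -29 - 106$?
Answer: $- \frac{1}{135} \approx -0.0074074$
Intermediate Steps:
$H{\left(N,U \right)} = -135$ ($H{\left(N,U \right)} = -29 - 106 = -135$)
$\frac{1}{H{\left(-248,-156 - 72 \right)}} = \frac{1}{-135} = - \frac{1}{135}$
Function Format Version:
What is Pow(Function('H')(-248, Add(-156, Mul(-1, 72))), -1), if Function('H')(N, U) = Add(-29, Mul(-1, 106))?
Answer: Rational(-1, 135) ≈ -0.0074074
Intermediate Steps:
Function('H')(N, U) = -135 (Function('H')(N, U) = Add(-29, -106) = -135)
Pow(Function('H')(-248, Add(-156, Mul(-1, 72))), -1) = Pow(-135, -1) = Rational(-1, 135)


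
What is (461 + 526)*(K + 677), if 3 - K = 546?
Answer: 132258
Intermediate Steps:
K = -543 (K = 3 - 1*546 = 3 - 546 = -543)
(461 + 526)*(K + 677) = (461 + 526)*(-543 + 677) = 987*134 = 132258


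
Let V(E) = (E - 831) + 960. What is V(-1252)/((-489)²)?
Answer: -1123/239121 ≈ -0.0046964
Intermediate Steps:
V(E) = 129 + E (V(E) = (-831 + E) + 960 = 129 + E)
V(-1252)/((-489)²) = (129 - 1252)/((-489)²) = -1123/239121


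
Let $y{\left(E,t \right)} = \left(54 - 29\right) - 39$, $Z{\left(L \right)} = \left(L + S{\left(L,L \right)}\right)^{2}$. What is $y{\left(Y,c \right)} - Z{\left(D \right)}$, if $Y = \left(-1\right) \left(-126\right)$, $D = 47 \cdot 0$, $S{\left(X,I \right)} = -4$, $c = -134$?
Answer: $-30$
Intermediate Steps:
$D = 0$
$Y = 126$
$Z{\left(L \right)} = \left(-4 + L\right)^{2}$ ($Z{\left(L \right)} = \left(L - 4\right)^{2} = \left(-4 + L\right)^{2}$)
$y{\left(E,t \right)} = -14$ ($y{\left(E,t \right)} = 25 - 39 = -14$)
$y{\left(Y,c \right)} - Z{\left(D \right)} = -14 - \left(-4 + 0\right)^{2} = -14 - \left(-4\right)^{2} = -14 - 16 = -30$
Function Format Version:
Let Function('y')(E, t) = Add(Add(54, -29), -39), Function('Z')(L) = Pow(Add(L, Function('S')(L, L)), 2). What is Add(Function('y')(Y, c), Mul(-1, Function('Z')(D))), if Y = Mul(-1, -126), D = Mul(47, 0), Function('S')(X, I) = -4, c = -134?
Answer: -30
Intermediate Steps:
D = 0
Y = 126
Function('Z')(L) = Pow(Add(-4, L), 2) (Function('Z')(L) = Pow(Add(L, -4), 2) = Pow(Add(-4, L), 2))
Function('y')(E, t) = -14 (Function('y')(E, t) = Add(25, -39) = -14)
Add(Function('y')(Y, c), Mul(-1, Function('Z')(D))) = Add(-14, Mul(-1, Pow(Add(-4, 0), 2))) = Add(-14, Mul(-1, Pow(-4, 2))) = Add(-14, Mul(-1, 16)) = Add(-14, -16) = -30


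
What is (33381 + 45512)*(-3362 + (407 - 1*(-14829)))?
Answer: 936775482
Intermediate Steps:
(33381 + 45512)*(-3362 + (407 - 1*(-14829))) = 78893*(-3362 + (407 + 14829)) = 78893*(-3362 + 15236) = 78893*11874 = 936775482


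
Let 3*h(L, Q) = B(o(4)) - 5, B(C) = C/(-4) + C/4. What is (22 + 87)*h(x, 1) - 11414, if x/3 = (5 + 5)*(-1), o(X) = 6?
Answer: -34787/3 ≈ -11596.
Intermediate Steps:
x = -30 (x = 3*((5 + 5)*(-1)) = 3*(10*(-1)) = 3*(-10) = -30)
B(C) = 0 (B(C) = C*(-¼) + C*(¼) = -C/4 + C/4 = 0)
h(L, Q) = -5/3 (h(L, Q) = (0 - 5)/3 = (⅓)*(-5) = -5/3)
(22 + 87)*h(x, 1) - 11414 = (22 + 87)*(-5/3) - 11414 = 109*(-5/3) - 11414 = -545/3 - 11414 = -34787/3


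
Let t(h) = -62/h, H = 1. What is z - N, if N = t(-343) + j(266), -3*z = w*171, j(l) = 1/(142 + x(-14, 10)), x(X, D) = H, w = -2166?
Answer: 6055678429/49049 ≈ 1.2346e+5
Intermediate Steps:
x(X, D) = 1
j(l) = 1/143 (j(l) = 1/(142 + 1) = 1/143)
z = 123462 (z = -(-722)*171 = -⅓*(-370386) = 123462)
N = 9209/49049 (N = -62/(-343) + 1/143 = -62*(-1/343) + 1/143 = 62/343 + 1/143 = 9209/49049 ≈ 0.18775)
z - N = 123462 - 1*9209/49049 = 123462 - 9209/49049 = 6055678429/49049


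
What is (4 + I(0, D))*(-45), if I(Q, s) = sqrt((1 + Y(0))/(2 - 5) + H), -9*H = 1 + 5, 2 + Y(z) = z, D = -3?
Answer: -180 - 15*I*sqrt(3) ≈ -180.0 - 25.981*I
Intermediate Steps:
Y(z) = -2 + z
H = -2/3 (H = -(1 + 5)/9 = -1/9*6 = -2/3 ≈ -0.66667)
I(Q, s) = I*sqrt(3)/3 (I(Q, s) = sqrt((1 + (-2 + 0))/(2 - 5) - 2/3) = sqrt((1 - 2)/(-3) - 2/3) = sqrt(-1*(-1/3) - 2/3) = sqrt(1/3 - 2/3) = sqrt(-1/3) = I*sqrt(3)/3)
(4 + I(0, D))*(-45) = (4 + I*sqrt(3)/3)*(-45) = -180 - 15*I*sqrt(3)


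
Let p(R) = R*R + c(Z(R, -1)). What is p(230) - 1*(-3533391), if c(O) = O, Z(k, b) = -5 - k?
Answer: 3586056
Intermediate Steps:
p(R) = -5 + R**2 - R (p(R) = R*R + (-5 - R) = R**2 + (-5 - R) = -5 + R**2 - R)
p(230) - 1*(-3533391) = (-5 + 230**2 - 1*230) - 1*(-3533391) = (-5 + 52900 - 230) + 3533391 = 52665 + 3533391 = 3586056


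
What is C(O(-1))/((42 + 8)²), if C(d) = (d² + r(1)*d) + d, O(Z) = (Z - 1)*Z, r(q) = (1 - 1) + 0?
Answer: 3/1250 ≈ 0.0024000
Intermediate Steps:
r(q) = 0 (r(q) = 0 + 0 = 0)
O(Z) = Z*(-1 + Z) (O(Z) = (-1 + Z)*Z = Z*(-1 + Z))
C(d) = d + d² (C(d) = (d² + 0*d) + d = (d² + 0) + d = d² + d = d + d²)
C(O(-1))/((42 + 8)²) = ((-(-1 - 1))*(1 - (-1 - 1)))/((42 + 8)²) = ((-1*(-2))*(1 - 1*(-2)))/(50²) = (2*(1 + 2))/2500 = (2*3)*(1/2500) = 6*(1/2500) = 3/1250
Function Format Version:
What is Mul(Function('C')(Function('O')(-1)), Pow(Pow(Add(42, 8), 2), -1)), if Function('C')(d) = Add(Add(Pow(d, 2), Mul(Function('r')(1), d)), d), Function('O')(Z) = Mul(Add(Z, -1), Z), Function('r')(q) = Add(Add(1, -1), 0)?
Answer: Rational(3, 1250) ≈ 0.0024000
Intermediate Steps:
Function('r')(q) = 0 (Function('r')(q) = Add(0, 0) = 0)
Function('O')(Z) = Mul(Z, Add(-1, Z)) (Function('O')(Z) = Mul(Add(-1, Z), Z) = Mul(Z, Add(-1, Z)))
Function('C')(d) = Add(d, Pow(d, 2)) (Function('C')(d) = Add(Add(Pow(d, 2), Mul(0, d)), d) = Add(Add(Pow(d, 2), 0), d) = Add(Pow(d, 2), d) = Add(d, Pow(d, 2)))
Mul(Function('C')(Function('O')(-1)), Pow(Pow(Add(42, 8), 2), -1)) = Mul(Mul(Mul(-1, Add(-1, -1)), Add(1, Mul(-1, Add(-1, -1)))), Pow(Pow(Add(42, 8), 2), -1)) = Mul(Mul(Mul(-1, -2), Add(1, Mul(-1, -2))), Pow(Pow(50, 2), -1)) = Mul(Mul(2, Add(1, 2)), Pow(2500, -1)) = Mul(Mul(2, 3), Rational(1, 2500)) = Mul(6, Rational(1, 2500)) = Rational(3, 1250)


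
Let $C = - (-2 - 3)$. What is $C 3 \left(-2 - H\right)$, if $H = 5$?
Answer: $-105$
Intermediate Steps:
$C = 5$ ($C = - (-2 - 3) = \left(-1\right) \left(-5\right) = 5$)
$C 3 \left(-2 - H\right) = 5 \cdot 3 \left(-2 - 5\right) = 15 \left(-2 - 5\right) = 15 \left(-7\right) = -105$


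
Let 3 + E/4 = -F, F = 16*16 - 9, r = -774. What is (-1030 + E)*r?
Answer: 1571220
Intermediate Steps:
F = 247 (F = 256 - 9 = 247)
E = -1000 (E = -12 + 4*(-1*247) = -12 + 4*(-247) = -12 - 988 = -1000)
(-1030 + E)*r = (-1030 - 1000)*(-774) = -2030*(-774) = 1571220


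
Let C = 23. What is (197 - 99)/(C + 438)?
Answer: 98/461 ≈ 0.21258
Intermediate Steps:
(197 - 99)/(C + 438) = (197 - 99)/(23 + 438) = 98/461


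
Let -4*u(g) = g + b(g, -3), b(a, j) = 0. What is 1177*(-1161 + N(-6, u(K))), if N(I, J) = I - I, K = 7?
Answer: -1366497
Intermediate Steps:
u(g) = -g/4 (u(g) = -(g + 0)/4 = -g/4)
N(I, J) = 0
1177*(-1161 + N(-6, u(K))) = 1177*(-1161 + 0) = 1177*(-1161) = -1366497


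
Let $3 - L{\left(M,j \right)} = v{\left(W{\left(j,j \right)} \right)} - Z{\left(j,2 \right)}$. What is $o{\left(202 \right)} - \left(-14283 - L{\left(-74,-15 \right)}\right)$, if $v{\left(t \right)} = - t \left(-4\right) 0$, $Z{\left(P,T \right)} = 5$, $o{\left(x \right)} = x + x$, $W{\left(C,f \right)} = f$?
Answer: $14695$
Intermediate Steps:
$o{\left(x \right)} = 2 x$
$v{\left(t \right)} = 0$ ($v{\left(t \right)} = 4 t 0 = 0$)
$L{\left(M,j \right)} = 8$ ($L{\left(M,j \right)} = 3 - \left(0 - 5\right) = 3 - -5 = 3 + 5 = 8$)
$o{\left(202 \right)} - \left(-14283 - L{\left(-74,-15 \right)}\right) = 2 \cdot 202 - \left(-14283 - 8\right) = 404 - \left(-14283 - 8\right) = 404 - -14291 = 404 + 14291 = 14695$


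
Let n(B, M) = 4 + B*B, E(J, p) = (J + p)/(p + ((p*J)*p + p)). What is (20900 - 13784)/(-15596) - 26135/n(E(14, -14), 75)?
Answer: -101907481/15596 ≈ -6534.2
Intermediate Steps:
E(J, p) = (J + p)/(2*p + J*p**2) (E(J, p) = (J + p)/(p + ((J*p)*p + p)) = (J + p)/(p + (J*p**2 + p)) = (J + p)/(p + (p + J*p**2)) = (J + p)/(2*p + J*p**2))
n(B, M) = 4 + B**2
(20900 - 13784)/(-15596) - 26135/n(E(14, -14), 75) = (20900 - 13784)/(-15596) - 26135/(4 + ((14 - 14)/((-14)*(2 + 14*(-14))))**2) = 7116*(-1/15596) - 26135/(4 + (-1/14*0/(2 - 196))**2) = -1779/3899 - 26135/(4 + (-1/14*0/(-194))**2) = -1779/3899 - 26135/(4 + (-1/14*(-1/194)*0)**2) = -1779/3899 - 26135/(4 + 0**2) = -1779/3899 - 26135/(4 + 0) = -1779/3899 - 26135/4 = -101907481/15596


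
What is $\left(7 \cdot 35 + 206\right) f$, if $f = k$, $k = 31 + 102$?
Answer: $59983$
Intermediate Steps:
$k = 133$
$f = 133$
$\left(7 \cdot 35 + 206\right) f = \left(7 \cdot 35 + 206\right) 133 = \left(245 + 206\right) 133 = 451 \cdot 133 = 59983$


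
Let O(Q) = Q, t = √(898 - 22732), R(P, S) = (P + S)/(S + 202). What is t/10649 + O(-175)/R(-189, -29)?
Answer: 30275/218 + 3*I*√2426/10649 ≈ 138.88 + 0.013876*I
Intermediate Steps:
R(P, S) = (P + S)/(202 + S)
t = 3*I*√2426 (t = √(-21834) = 3*I*√2426 ≈ 147.76*I)
t/10649 + O(-175)/R(-189, -29) = (3*I*√2426)/10649 - 175*(202 - 29)/(-189 - 29) = (3*I*√2426)*(1/10649) - 175/(-218/173) = 3*I*√2426/10649 - 175/((1/173)*(-218)) = 3*I*√2426/10649 - 175/(-218/173) = 3*I*√2426/10649 - 175*(-173/218) = 3*I*√2426/10649 + 30275/218 = 30275/218 + 3*I*√2426/10649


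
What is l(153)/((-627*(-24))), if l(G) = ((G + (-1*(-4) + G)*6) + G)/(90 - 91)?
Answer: -52/627 ≈ -0.082935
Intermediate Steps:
l(G) = -24 - 8*G (l(G) = ((G + (4 + G)*6) + G)/(-1) = ((G + (24 + 6*G)) + G)*(-1) = ((24 + 7*G) + G)*(-1) = (24 + 8*G)*(-1) = -24 - 8*G)
l(153)/((-627*(-24))) = (-24 - 8*153)/((-627*(-24))) = (-24 - 1224)/15048 = -1248*1/15048 = -52/627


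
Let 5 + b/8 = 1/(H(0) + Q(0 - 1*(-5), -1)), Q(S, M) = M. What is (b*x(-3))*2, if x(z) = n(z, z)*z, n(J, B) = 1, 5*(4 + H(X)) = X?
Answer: 1248/5 ≈ 249.60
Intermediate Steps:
H(X) = -4 + X/5
x(z) = z (x(z) = 1*z = z)
b = -208/5 (b = -40 + 8/((-4 + (⅕)*0) - 1) = -40 + 8/((-4 + 0) - 1) = -40 + 8/(-4 - 1) = -40 + 8/(-5) = -40 + 8*(-⅕) = -40 - 8/5 = -208/5 ≈ -41.600)
(b*x(-3))*2 = -208/5*(-3)*2 = (624/5)*2 = 1248/5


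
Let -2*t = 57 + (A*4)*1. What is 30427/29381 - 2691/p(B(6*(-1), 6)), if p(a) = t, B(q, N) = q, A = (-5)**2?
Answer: 162905581/4612817 ≈ 35.316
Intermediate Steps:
A = 25
t = -157/2 (t = -(57 + (25*4)*1)/2 = -(57 + 100*1)/2 = -(57 + 100)/2 = -1/2*157 = -157/2 ≈ -78.500)
p(a) = -157/2
30427/29381 - 2691/p(B(6*(-1), 6)) = 30427/29381 - 2691/(-157/2) = 30427*(1/29381) - 2691*(-2/157) = 30427/29381 + 5382/157 = 162905581/4612817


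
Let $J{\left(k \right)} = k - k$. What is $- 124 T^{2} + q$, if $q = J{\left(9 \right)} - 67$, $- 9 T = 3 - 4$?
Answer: $- \frac{5551}{81} \approx -68.531$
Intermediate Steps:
$T = \frac{1}{9}$ ($T = - \frac{3 - 4}{9} = \left(- \frac{1}{9}\right) \left(-1\right) = \frac{1}{9} \approx 0.11111$)
$J{\left(k \right)} = 0$
$q = -67$ ($q = 0 - 67 = -67$)
$- 124 T^{2} + q = - \frac{124}{81} - 67 = - \frac{5551}{81}$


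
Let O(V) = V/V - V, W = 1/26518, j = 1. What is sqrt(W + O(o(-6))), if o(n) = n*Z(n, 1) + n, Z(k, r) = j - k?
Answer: sqrt(34457038394)/26518 ≈ 7.0000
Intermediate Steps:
W = 1/26518 ≈ 3.7710e-5
Z(k, r) = 1 - k
o(n) = n + n*(1 - n) (o(n) = n*(1 - n) + n = n + n*(1 - n))
O(V) = 1 - V
sqrt(W + O(o(-6))) = sqrt(1/26518 + (1 - (-6)*(2 - 1*(-6)))) = sqrt(1/26518 + (1 - (-6)*(2 + 6))) = sqrt(1/26518 + (1 - (-6)*8)) = sqrt(1/26518 + (1 - 1*(-48))) = sqrt(1/26518 + (1 + 48)) = sqrt(1/26518 + 49) = sqrt(1299383/26518) = sqrt(34457038394)/26518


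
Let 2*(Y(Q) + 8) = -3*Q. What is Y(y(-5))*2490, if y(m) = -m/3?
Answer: -26145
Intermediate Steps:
y(m) = -m/3 (y(m) = -m*(⅓) = -m/3)
Y(Q) = -8 - 3*Q/2 (Y(Q) = -8 + (-3*Q)/2 = -8 - 3*Q/2)
Y(y(-5))*2490 = (-8 - (-1)*(-5)/2)*2490 = (-8 - 3/2*5/3)*2490 = (-8 - 5/2)*2490 = -21/2*2490 = -26145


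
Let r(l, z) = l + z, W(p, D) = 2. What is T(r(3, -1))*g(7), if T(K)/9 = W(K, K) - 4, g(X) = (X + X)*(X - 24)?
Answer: 4284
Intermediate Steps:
g(X) = 2*X*(-24 + X) (g(X) = (2*X)*(-24 + X) = 2*X*(-24 + X))
T(K) = -18 (T(K) = 9*(2 - 4) = 9*(-2) = -18)
T(r(3, -1))*g(7) = -36*7*(-24 + 7) = -36*7*(-17) = -18*(-238) = 4284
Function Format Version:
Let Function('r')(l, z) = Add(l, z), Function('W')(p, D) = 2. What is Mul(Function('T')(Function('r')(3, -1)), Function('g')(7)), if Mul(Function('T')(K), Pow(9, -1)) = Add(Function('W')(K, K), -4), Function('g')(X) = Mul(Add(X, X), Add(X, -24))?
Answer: 4284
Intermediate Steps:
Function('g')(X) = Mul(2, X, Add(-24, X)) (Function('g')(X) = Mul(Mul(2, X), Add(-24, X)) = Mul(2, X, Add(-24, X)))
Function('T')(K) = -18 (Function('T')(K) = Mul(9, Add(2, -4)) = Mul(9, -2) = -18)
Mul(Function('T')(Function('r')(3, -1)), Function('g')(7)) = Mul(-18, Mul(2, 7, Add(-24, 7))) = Mul(-18, Mul(2, 7, -17)) = Mul(-18, -238) = 4284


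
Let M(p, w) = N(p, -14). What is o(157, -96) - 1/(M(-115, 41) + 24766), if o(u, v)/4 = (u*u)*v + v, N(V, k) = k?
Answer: -234292531201/24752 ≈ -9.4656e+6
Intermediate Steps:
o(u, v) = 4*v + 4*v*u² (o(u, v) = 4*((u*u)*v + v) = 4*(u²*v + v) = 4*(v*u² + v) = 4*(v + v*u²) = 4*v + 4*v*u²)
M(p, w) = -14
o(157, -96) - 1/(M(-115, 41) + 24766) = 4*(-96)*(1 + 157²) - 1/(-14 + 24766) = 4*(-96)*(1 + 24649) - 1/24752 = 4*(-96)*24650 - 1*1/24752 = -9465600 - 1/24752 = -234292531201/24752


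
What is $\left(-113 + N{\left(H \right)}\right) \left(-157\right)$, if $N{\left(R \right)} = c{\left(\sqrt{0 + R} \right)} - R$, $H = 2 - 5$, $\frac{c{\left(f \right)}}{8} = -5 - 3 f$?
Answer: $23550 + 3768 i \sqrt{3} \approx 23550.0 + 6526.4 i$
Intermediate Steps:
$c{\left(f \right)} = -40 - 24 f$ ($c{\left(f \right)} = 8 \left(-5 - 3 f\right) = -40 - 24 f$)
$H = -3$ ($H = 2 - 5 = -3$)
$N{\left(R \right)} = -40 - R - 24 \sqrt{R}$ ($N{\left(R \right)} = \left(-40 - 24 \sqrt{0 + R}\right) - R = \left(-40 - 24 \sqrt{R}\right) - R = -40 - R - 24 \sqrt{R}$)
$\left(-113 + N{\left(H \right)}\right) \left(-157\right) = \left(-113 - \left(37 + 24 i \sqrt{3}\right)\right) \left(-157\right) = \left(-150 - 24 i \sqrt{3}\right) \left(-157\right) = 23550 + 3768 i \sqrt{3}$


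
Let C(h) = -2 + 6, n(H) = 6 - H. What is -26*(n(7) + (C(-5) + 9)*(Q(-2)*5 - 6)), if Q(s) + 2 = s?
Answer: 8814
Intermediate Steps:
Q(s) = -2 + s
C(h) = 4
-26*(n(7) + (C(-5) + 9)*(Q(-2)*5 - 6)) = -26*((6 - 1*7) + (4 + 9)*((-2 - 2)*5 - 6)) = -26*((6 - 7) + 13*(-4*5 - 6)) = -26*(-1 + 13*(-20 - 6)) = -26*(-1 + 13*(-26)) = -26*(-1 - 338) = -26*(-339) = 8814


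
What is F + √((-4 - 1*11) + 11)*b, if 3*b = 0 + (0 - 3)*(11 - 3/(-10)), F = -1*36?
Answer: -36 - 113*I/5 ≈ -36.0 - 22.6*I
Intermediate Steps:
F = -36
b = -113/10 (b = (0 + (0 - 3)*(11 - 3/(-10)))/3 = (0 - 3*(11 - 3*(-⅒)))/3 = (0 - 3*(11 + 3/10))/3 = (0 - 3*113/10)/3 = (0 - 339/10)/3 = (⅓)*(-339/10) = -113/10 ≈ -11.300)
F + √((-4 - 1*11) + 11)*b = -36 + √((-4 - 1*11) + 11)*(-113/10) = -36 + √((-4 - 11) + 11)*(-113/10) = -36 + √(-15 + 11)*(-113/10) = -36 + √(-4)*(-113/10) = -36 + (2*I)*(-113/10) = -36 - 113*I/5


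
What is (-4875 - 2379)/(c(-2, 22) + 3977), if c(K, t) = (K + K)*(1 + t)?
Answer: -2418/1295 ≈ -1.8672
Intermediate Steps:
c(K, t) = 2*K*(1 + t) (c(K, t) = (2*K)*(1 + t) = 2*K*(1 + t))
(-4875 - 2379)/(c(-2, 22) + 3977) = (-4875 - 2379)/(2*(-2)*(1 + 22) + 3977) = -7254/(2*(-2)*23 + 3977) = -7254/(-92 + 3977) = -7254/3885 = -7254*1/3885 = -2418/1295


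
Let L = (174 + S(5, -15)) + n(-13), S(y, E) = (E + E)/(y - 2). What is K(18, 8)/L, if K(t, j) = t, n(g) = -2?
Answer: ⅑ ≈ 0.11111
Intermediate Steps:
S(y, E) = 2*E/(-2 + y) (S(y, E) = (2*E)/(-2 + y) = 2*E/(-2 + y))
L = 162 (L = (174 + 2*(-15)/(-2 + 5)) - 2 = (174 + 2*(-15)/3) - 2 = (174 + 2*(-15)*(⅓)) - 2 = (174 - 10) - 2 = 164 - 2 = 162)
K(18, 8)/L = 18/162 = 18*(1/162) = ⅑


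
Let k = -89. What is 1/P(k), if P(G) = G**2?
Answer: 1/7921 ≈ 0.00012625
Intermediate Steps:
1/P(k) = 1/((-89)**2) = 1/7921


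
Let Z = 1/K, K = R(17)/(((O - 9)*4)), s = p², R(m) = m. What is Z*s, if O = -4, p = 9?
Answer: -4212/17 ≈ -247.76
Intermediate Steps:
s = 81 (s = 9² = 81)
K = -17/52 (K = 17/(((-4 - 9)*4)) = 17/((-13*4)) = 17/(-52) = 17*(-1/52) = -17/52 ≈ -0.32692)
Z = -52/17 (Z = 1/(-17/52) = -52/17 ≈ -3.0588)
Z*s = -52/17*81 = -4212/17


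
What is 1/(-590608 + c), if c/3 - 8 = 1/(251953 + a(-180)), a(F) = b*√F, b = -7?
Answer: -37490463095003077/22141267656052898995321 - 126*I*√5/22141267656052898995321 ≈ -1.6932e-6 - 1.2725e-20*I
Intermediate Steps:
a(F) = -7*√F
c = 24 + 3/(251953 - 42*I*√5) ≈ 24.0 + 4.4383e-9*I
1/(-590608 + c) = 1/(-590608 + (1523528508555/63480323029 + 126*I*√5/63480323029)) = 1/(-37490463095003077/63480323029 + 126*I*√5/63480323029)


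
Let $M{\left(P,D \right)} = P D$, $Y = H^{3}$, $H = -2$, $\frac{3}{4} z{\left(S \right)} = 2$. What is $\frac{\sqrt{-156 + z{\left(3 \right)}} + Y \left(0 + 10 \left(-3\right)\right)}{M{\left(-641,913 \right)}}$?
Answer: $- \frac{240}{585233} - \frac{2 i \sqrt{345}}{1755699} \approx -0.00041009 - 2.1159 \cdot 10^{-5} i$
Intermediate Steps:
$z{\left(S \right)} = \frac{8}{3}$ ($z{\left(S \right)} = \frac{4}{3} \cdot 2 = \frac{8}{3}$)
$Y = -8$ ($Y = \left(-2\right)^{3} = -8$)
$M{\left(P,D \right)} = D P$
$\frac{\sqrt{-156 + z{\left(3 \right)}} + Y \left(0 + 10 \left(-3\right)\right)}{M{\left(-641,913 \right)}} = \frac{\sqrt{-156 + \frac{8}{3}} - 8 \left(0 + 10 \left(-3\right)\right)}{913 \left(-641\right)} = \frac{\sqrt{- \frac{460}{3}} - 8 \left(0 - 30\right)}{-585233} = \left(\frac{2 i \sqrt{345}}{3} - -240\right) \left(- \frac{1}{585233}\right) = \left(\frac{2 i \sqrt{345}}{3} + 240\right) \left(- \frac{1}{585233}\right) = \left(240 + \frac{2 i \sqrt{345}}{3}\right) \left(- \frac{1}{585233}\right) = - \frac{240}{585233} - \frac{2 i \sqrt{345}}{1755699}$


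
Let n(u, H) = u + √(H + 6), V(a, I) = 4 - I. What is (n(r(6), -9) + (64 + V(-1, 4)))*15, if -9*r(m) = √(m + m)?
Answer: 960 + √3*(-10 + 45*I)/3 ≈ 954.23 + 25.981*I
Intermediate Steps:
r(m) = -√2*√m/9 (r(m) = -√(m + m)/9 = -√2*√m/9)
n(u, H) = u + √(6 + H)
(n(r(6), -9) + (64 + V(-1, 4)))*15 = ((-√2*√6/9 + √(6 - 9)) + (64 + (4 - 1*4)))*15 = ((-2*√3/9 + √(-3)) + (64 + (4 - 4)))*15 = ((-2*√3/9 + I*√3) + (64 + 0))*15 = ((-2*√3/9 + I*√3) + 64)*15 = (64 - 2*√3/9 + I*√3)*15 = 960 - 10*√3/3 + 15*I*√3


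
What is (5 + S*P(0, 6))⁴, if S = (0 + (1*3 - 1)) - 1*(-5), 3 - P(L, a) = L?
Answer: 456976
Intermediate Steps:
P(L, a) = 3 - L
S = 7 (S = (0 + (3 - 1)) + 5 = (0 + 2) + 5 = 2 + 5 = 7)
(5 + S*P(0, 6))⁴ = (5 + 7*(3 - 1*0))⁴ = (5 + 7*(3 + 0))⁴ = (5 + 7*3)⁴ = (5 + 21)⁴ = 26⁴ = 456976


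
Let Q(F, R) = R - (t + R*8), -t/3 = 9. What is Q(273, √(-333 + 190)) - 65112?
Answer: -65085 - 7*I*√143 ≈ -65085.0 - 83.708*I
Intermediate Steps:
t = -27 (t = -3*9 = -27)
Q(F, R) = 27 - 7*R (Q(F, R) = R - (-27 + R*8) = R - (-27 + 8*R) = R + (27 - 8*R) = 27 - 7*R)
Q(273, √(-333 + 190)) - 65112 = (27 - 7*√(-333 + 190)) - 65112 = (27 - 7*I*√143) - 65112 = -65085 - 7*I*√143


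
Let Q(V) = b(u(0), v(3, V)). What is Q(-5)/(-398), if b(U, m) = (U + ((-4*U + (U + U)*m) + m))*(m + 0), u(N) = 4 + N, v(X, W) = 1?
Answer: 3/398 ≈ 0.0075377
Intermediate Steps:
b(U, m) = m*(m - 3*U + 2*U*m) (b(U, m) = (U + ((-4*U + (2*U)*m) + m))*m = (U + ((-4*U + 2*U*m) + m))*m = (U + (m - 4*U + 2*U*m))*m = (m - 3*U + 2*U*m)*m = m*(m - 3*U + 2*U*m))
Q(V) = -3 (Q(V) = 1*(1 - 3*(4 + 0) + 2*(4 + 0)*1) = 1*(1 - 3*4 + 2*4*1) = 1*(1 - 12 + 8) = 1*(-3) = -3)
Q(-5)/(-398) = -3/(-398) = -3*(-1/398) = 3/398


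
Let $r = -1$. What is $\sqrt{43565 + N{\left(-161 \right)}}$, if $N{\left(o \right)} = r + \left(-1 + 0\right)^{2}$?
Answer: $\sqrt{43565} \approx 208.72$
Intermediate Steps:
$N{\left(o \right)} = 0$ ($N{\left(o \right)} = -1 + \left(-1 + 0\right)^{2} = -1 + \left(-1\right)^{2} = -1 + 1 = 0$)
$\sqrt{43565 + N{\left(-161 \right)}} = \sqrt{43565 + 0} = \sqrt{43565}$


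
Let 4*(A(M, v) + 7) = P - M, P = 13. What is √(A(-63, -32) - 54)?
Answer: I*√42 ≈ 6.4807*I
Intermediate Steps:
A(M, v) = -15/4 - M/4 (A(M, v) = -7 + (13 - M)/4 = -7 + (13/4 - M/4) = -15/4 - M/4)
√(A(-63, -32) - 54) = √((-15/4 - ¼*(-63)) - 54) = √((-15/4 + 63/4) - 54) = √(12 - 54) = √(-42) = I*√42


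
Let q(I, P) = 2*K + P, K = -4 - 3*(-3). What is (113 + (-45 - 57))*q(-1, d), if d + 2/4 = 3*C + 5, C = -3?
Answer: 121/2 ≈ 60.500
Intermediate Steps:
K = 5 (K = -4 + 9 = 5)
d = -9/2 (d = -½ + (3*(-3) + 5) = -½ + (-9 + 5) = -½ - 4 = -9/2 ≈ -4.5000)
q(I, P) = 10 + P (q(I, P) = 2*5 + P = 10 + P)
(113 + (-45 - 57))*q(-1, d) = (113 + (-45 - 57))*(10 - 9/2) = (113 - 102)*(11/2) = 11*(11/2) = 121/2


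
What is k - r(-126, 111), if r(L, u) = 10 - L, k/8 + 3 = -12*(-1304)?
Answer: 125024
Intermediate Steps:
k = 125160 (k = -24 + 8*(-12*(-1304)) = -24 + 8*15648 = -24 + 125184 = 125160)
k - r(-126, 111) = 125160 - (10 - 1*(-126)) = 125160 - (10 + 126) = 125160 - 1*136 = 125160 - 136 = 125024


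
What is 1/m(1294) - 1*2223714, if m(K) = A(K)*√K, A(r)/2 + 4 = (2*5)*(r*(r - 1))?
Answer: -2223714 + √1294/43300904608 ≈ -2.2237e+6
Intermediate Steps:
A(r) = -8 + 20*r*(-1 + r) (A(r) = -8 + 2*((2*5)*(r*(r - 1))) = -8 + 2*(10*(r*(-1 + r))) = -8 + 2*(10*r*(-1 + r)) = -8 + 20*r*(-1 + r))
m(K) = √K*(-8 - 20*K + 20*K²) (m(K) = (-8 - 20*K + 20*K²)*√K = √K*(-8 - 20*K + 20*K²))
1/m(1294) - 1*2223714 = 1/(√1294*(-8 - 20*1294 + 20*1294²)) - 1*2223714 = 1/(√1294*(-8 - 25880 + 20*1674436)) - 2223714 = 1/(√1294*(-8 - 25880 + 33488720)) - 2223714 = 1/(√1294*33462832) - 2223714 = 1/(33462832*√1294) - 2223714 = √1294/43300904608 - 2223714 = -2223714 + √1294/43300904608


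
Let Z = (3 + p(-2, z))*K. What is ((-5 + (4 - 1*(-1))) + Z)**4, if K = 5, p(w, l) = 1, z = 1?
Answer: 160000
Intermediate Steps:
Z = 20 (Z = (3 + 1)*5 = 4*5 = 20)
((-5 + (4 - 1*(-1))) + Z)**4 = ((-5 + (4 - 1*(-1))) + 20)**4 = ((-5 + (4 + 1)) + 20)**4 = ((-5 + 5) + 20)**4 = (0 + 20)**4 = 20**4 = 160000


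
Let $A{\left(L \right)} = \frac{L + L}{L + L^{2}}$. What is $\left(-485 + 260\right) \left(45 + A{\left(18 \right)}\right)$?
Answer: $- \frac{192825}{19} \approx -10149.0$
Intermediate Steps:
$A{\left(L \right)} = \frac{2 L}{L + L^{2}}$
$\left(-485 + 260\right) \left(45 + A{\left(18 \right)}\right) = \left(-485 + 260\right) \left(45 + \frac{2}{1 + 18}\right) = - 225 \left(45 + \frac{2}{19}\right) = \left(-225\right) \frac{857}{19} = - \frac{192825}{19}$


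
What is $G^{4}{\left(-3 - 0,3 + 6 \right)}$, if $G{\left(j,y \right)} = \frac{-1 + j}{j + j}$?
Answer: $\frac{16}{81} \approx 0.19753$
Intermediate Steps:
$G{\left(j,y \right)} = \frac{-1 + j}{2 j}$
$G^{4}{\left(-3 - 0,3 + 6 \right)} = \left(\frac{-1 - 3}{2 \left(-3 - 0\right)}\right)^{4} = \left(\frac{-1 + \left(-3 + 0\right)}{2 \left(-3 + 0\right)}\right)^{4} = \left(\frac{-1 - 3}{2 \left(-3\right)}\right)^{4} = \left(\frac{1}{2} \left(- \frac{1}{3}\right) \left(-4\right)\right)^{4} = \left(\frac{2}{3}\right)^{4} = \frac{16}{81}$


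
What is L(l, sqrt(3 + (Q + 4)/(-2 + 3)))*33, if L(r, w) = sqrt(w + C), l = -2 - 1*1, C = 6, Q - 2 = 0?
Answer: 99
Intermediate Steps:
Q = 2 (Q = 2 + 0 = 2)
l = -3 (l = -2 - 1 = -3)
L(r, w) = sqrt(6 + w) (L(r, w) = sqrt(w + 6) = sqrt(6 + w))
L(l, sqrt(3 + (Q + 4)/(-2 + 3)))*33 = sqrt(6 + sqrt(3 + (2 + 4)/(-2 + 3)))*33 = sqrt(6 + sqrt(3 + 6/1))*33 = sqrt(6 + sqrt(3 + 6*1))*33 = sqrt(6 + sqrt(3 + 6))*33 = sqrt(6 + sqrt(9))*33 = sqrt(6 + 3)*33 = sqrt(9)*33 = 3*33 = 99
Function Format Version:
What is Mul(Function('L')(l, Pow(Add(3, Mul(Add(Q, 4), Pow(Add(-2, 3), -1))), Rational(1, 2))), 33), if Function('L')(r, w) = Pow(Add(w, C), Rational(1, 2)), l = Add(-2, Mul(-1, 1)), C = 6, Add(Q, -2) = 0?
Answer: 99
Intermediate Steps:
Q = 2 (Q = Add(2, 0) = 2)
l = -3 (l = Add(-2, -1) = -3)
Function('L')(r, w) = Pow(Add(6, w), Rational(1, 2)) (Function('L')(r, w) = Pow(Add(w, 6), Rational(1, 2)) = Pow(Add(6, w), Rational(1, 2)))
Mul(Function('L')(l, Pow(Add(3, Mul(Add(Q, 4), Pow(Add(-2, 3), -1))), Rational(1, 2))), 33) = Mul(Pow(Add(6, Pow(Add(3, Mul(Add(2, 4), Pow(Add(-2, 3), -1))), Rational(1, 2))), Rational(1, 2)), 33) = Mul(Pow(Add(6, Pow(Add(3, Mul(6, Pow(1, -1))), Rational(1, 2))), Rational(1, 2)), 33) = Mul(Pow(Add(6, Pow(Add(3, Mul(6, 1)), Rational(1, 2))), Rational(1, 2)), 33) = Mul(Pow(Add(6, Pow(Add(3, 6), Rational(1, 2))), Rational(1, 2)), 33) = Mul(Pow(Add(6, Pow(9, Rational(1, 2))), Rational(1, 2)), 33) = Mul(Pow(Add(6, 3), Rational(1, 2)), 33) = Mul(Pow(9, Rational(1, 2)), 33) = Mul(3, 33) = 99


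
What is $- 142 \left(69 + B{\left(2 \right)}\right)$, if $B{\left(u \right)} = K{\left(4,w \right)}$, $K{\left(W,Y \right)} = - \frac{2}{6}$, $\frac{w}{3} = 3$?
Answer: $- \frac{29252}{3} \approx -9750.7$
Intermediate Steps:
$w = 9$ ($w = 3 \cdot 3 = 9$)
$K{\left(W,Y \right)} = - \frac{1}{3}$ ($K{\left(W,Y \right)} = \left(-2\right) \frac{1}{6} = - \frac{1}{3}$)
$B{\left(u \right)} = - \frac{1}{3}$
$- 142 \left(69 + B{\left(2 \right)}\right) = - 142 \left(69 - \frac{1}{3}\right) = \left(-142\right) \frac{206}{3} = - \frac{29252}{3}$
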